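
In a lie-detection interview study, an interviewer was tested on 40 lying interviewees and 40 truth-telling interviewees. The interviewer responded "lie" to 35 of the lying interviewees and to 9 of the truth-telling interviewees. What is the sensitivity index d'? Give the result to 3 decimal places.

H = 35/40 = 0.8750
FA = 9/40 = 0.2250
z(0.8750) = 1.1503, z(0.2250) = -0.7554
d' = z(H) − z(FA) = 1.1503 − (-0.7554) = 1.9057

d' = 1.906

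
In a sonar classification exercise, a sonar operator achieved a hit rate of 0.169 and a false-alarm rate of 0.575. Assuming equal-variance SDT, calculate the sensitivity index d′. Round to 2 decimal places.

Φ⁻¹(H) = -0.958
Φ⁻¹(FA) = 0.189
d' = z(H) − z(FA) = -0.958 − 0.189 = -1.147

d′ = -1.15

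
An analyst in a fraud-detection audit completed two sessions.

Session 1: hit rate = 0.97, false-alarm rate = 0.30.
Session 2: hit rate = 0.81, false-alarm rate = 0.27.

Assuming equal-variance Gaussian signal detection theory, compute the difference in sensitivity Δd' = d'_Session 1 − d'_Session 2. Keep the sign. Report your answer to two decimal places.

Session 1: z(0.97) = 1.881, z(0.30) = -0.524, d' = 2.405
Session 2: z(0.81) = 0.878, z(0.27) = -0.613, d' = 1.491
Δd' = d'_Session 1 − d'_Session 2 = 2.405 − 1.491 = 0.914
Session 1 has the higher sensitivity.

Δd' = 0.91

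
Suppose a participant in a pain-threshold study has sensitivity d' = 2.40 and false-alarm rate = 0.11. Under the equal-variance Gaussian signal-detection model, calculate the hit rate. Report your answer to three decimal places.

z(false-alarm rate) = z(0.11) = -1.2265
z(H) = z(FA) + d' = -1.2265 + 2.40 = 1.1735
hit rate = Φ(1.1735) = 0.8797

hit rate = 0.880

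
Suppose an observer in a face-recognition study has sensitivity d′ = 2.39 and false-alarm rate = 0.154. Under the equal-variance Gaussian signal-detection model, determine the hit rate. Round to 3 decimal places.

hit rate = 0.915

z(false-alarm rate) = z(0.154) = -1.0194
z(H) = z(FA) + d' = -1.0194 + 2.39 = 1.3706
hit rate = Φ(1.3706) = 0.9148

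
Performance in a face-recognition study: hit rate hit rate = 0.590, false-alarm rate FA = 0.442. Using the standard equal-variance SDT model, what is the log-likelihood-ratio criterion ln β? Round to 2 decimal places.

Φ⁻¹(H) = 0.228
Φ⁻¹(FA) = -0.146
ln β = −½·[z(H)² − z(FA)²] = −0.5 × (0.052 − 0.021) = -0.0155

ln β = -0.02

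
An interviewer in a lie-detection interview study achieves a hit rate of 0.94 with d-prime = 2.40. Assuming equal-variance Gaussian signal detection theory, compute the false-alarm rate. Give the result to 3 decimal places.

z(hit rate) = z(0.94) = 1.5548
z(FA) = z(H) − d' = 1.5548 − 2.40 = -0.8452
false-alarm rate = Φ(-0.8452) = 0.1990

false-alarm rate = 0.199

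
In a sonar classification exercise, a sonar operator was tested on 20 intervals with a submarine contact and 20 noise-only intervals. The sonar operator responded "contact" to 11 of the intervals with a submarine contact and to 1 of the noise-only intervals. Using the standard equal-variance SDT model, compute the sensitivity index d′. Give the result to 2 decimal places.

d′ = 1.77

H = 11/20 = 0.5500
FA = 1/20 = 0.0500
z(H) = z(0.5500) = 0.1257
z(FA) = z(0.0500) = -1.6449
d' = z(H) − z(FA) = 0.1257 − (-1.6449) = 1.7706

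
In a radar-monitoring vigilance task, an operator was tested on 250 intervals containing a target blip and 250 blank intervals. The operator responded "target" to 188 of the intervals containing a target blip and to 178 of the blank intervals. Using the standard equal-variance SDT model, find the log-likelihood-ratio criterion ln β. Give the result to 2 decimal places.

ln β = -0.08

H = 188/250 = 0.7520
FA = 178/250 = 0.7120
Φ⁻¹(H) = 0.681
Φ⁻¹(FA) = 0.559
ln β = −½·[z(H)² − z(FA)²] = −0.5 × (0.464 − 0.312) = -0.076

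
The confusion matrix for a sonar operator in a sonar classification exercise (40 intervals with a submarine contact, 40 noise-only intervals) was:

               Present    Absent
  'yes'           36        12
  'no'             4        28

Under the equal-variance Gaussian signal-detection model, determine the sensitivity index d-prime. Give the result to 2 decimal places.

H = 36/40 = 0.9000
FA = 12/40 = 0.3000
Φ⁻¹(0.9000) = 1.2816, Φ⁻¹(0.3000) = -0.5244
d' = z(H) − z(FA) = 1.2816 − (-0.5244) = 1.8060

d-prime = 1.81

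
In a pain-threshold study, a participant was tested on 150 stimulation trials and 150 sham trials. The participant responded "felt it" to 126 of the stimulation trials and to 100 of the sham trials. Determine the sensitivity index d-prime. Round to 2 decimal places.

d-prime = 0.56

H = 126/150 = 0.8400
FA = 100/150 = 0.6667
z(H) = 0.9945
z(FA) = 0.4308
d' = z(H) − z(FA) = 0.9945 − 0.4308 = 0.5637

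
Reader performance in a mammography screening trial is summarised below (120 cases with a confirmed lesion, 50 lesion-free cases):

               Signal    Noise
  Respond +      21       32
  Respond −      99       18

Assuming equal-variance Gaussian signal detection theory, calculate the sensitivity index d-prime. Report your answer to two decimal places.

H = 21/120 = 0.1750
FA = 32/50 = 0.6400
z(H) = -0.9346
z(FA) = 0.3585
d' = z(H) − z(FA) = -0.9346 − 0.3585 = -1.2931

d-prime = -1.29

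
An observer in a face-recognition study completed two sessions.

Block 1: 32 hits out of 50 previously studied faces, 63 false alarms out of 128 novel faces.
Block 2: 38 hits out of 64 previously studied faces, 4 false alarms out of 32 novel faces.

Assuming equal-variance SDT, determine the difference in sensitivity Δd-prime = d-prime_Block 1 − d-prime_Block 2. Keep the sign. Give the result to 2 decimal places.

Block 1: z(0.6400) = 0.358, z(0.4922) = -0.020, d' = 0.378
Block 2: z(0.5938) = 0.237, z(0.1250) = -1.150, d' = 1.387
Δd' = d'_Block 1 − d'_Block 2 = 0.378 − 1.387 = -1.009
Block 2 has the higher sensitivity.

Δd-prime = -1.01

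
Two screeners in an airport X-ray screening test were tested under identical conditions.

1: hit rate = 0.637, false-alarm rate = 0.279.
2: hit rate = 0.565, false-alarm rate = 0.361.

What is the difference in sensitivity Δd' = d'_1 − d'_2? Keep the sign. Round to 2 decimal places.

1: z(0.637) = 0.350, z(0.279) = -0.586, d' = 0.936
2: z(0.565) = 0.164, z(0.361) = -0.356, d' = 0.520
Δd' = d'_1 − d'_2 = 0.936 − 0.520 = 0.416
1 has the higher sensitivity.

Δd' = 0.42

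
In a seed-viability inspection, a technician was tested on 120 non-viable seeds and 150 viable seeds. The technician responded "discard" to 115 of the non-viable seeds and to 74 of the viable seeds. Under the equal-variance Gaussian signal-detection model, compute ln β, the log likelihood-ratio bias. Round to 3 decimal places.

ln β = -1.499

H = 115/120 = 0.9583
FA = 74/150 = 0.4933
z(H) = z(0.9583) = 1.7313
z(FA) = z(0.4933) = -0.0168
ln β = −½·[z(H)² − z(FA)²] = −0.5 × (2.9974 − 0.0003) = -1.49855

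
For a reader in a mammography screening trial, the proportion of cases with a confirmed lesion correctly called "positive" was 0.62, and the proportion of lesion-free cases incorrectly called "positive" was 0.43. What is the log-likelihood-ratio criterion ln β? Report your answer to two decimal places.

Φ⁻¹(0.62) = 0.305, Φ⁻¹(0.43) = -0.176
ln β = −½·[z(H)² − z(FA)²] = −0.5 × (0.093 − 0.031) = -0.031

ln β = -0.03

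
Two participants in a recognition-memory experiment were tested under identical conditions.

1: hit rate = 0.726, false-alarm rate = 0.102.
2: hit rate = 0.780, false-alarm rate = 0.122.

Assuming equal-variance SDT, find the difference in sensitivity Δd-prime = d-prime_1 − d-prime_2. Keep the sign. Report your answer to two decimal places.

1: z(0.726) = 0.601, z(0.102) = -1.270, d' = 1.871
2: z(0.780) = 0.772, z(0.122) = -1.165, d' = 1.937
Δd' = d'_1 − d'_2 = 1.871 − 1.937 = -0.066
2 has the higher sensitivity.

Δd-prime = -0.07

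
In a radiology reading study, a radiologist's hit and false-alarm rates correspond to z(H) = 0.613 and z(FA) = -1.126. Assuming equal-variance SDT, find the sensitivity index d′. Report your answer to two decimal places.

d' = z(H) − z(FA) = 0.613 − (-1.126) = 1.739

d′ = 1.74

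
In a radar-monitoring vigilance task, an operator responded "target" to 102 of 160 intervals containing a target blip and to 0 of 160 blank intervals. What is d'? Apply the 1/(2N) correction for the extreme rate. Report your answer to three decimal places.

d' = 3.086

The false-alarm rate is 0/160 = 0, so apply the 1/(2N) correction: FA → 1/(2·160) = 0.00313.
z(H) = z(0.63750) = 0.3518
z(FA) = z(0.00313) = -2.7338
d' = 0.3518 − (-2.7338) = 3.0856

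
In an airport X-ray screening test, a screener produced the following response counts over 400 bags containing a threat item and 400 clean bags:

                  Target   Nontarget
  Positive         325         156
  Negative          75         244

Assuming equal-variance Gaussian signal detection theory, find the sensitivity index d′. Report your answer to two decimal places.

d′ = 1.17

H = 325/400 = 0.8125
FA = 156/400 = 0.3900
z(0.8125) = 0.8871, z(0.3900) = -0.2793
d' = z(H) − z(FA) = 0.8871 − (-0.2793) = 1.1664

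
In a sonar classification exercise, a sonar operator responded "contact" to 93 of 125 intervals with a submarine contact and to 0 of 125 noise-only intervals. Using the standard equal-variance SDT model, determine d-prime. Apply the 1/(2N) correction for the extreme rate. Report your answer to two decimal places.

The false-alarm rate is 0/125 = 0, so apply the 1/(2N) correction: FA → 1/(2·125) = 0.00400.
z(H) = z(0.74400) = 0.656
z(FA) = z(0.00400) = -2.652
d' = 0.656 − (-2.652) = 3.308

d-prime = 3.31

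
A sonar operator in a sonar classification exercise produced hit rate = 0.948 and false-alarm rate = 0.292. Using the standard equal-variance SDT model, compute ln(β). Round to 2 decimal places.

ln β = -1.17

z(0.948) = 1.626, z(0.292) = -0.548
ln β = −½·[z(H)² − z(FA)²] = −0.5 × (2.644 − 0.300) = -1.172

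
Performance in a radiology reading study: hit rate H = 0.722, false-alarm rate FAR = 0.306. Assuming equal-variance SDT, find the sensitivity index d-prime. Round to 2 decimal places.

d-prime = 1.10

Φ⁻¹(0.722) = 0.5888, Φ⁻¹(0.306) = -0.5072
d' = z(H) − z(FA) = 0.5888 − (-0.5072) = 1.0960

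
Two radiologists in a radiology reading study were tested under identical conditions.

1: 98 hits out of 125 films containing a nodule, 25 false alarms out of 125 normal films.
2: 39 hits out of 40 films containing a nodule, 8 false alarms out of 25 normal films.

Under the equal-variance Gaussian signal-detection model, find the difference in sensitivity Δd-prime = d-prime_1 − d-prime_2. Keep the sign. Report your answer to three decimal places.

1: z(0.7840) = 0.7858, z(0.2000) = -0.8416, d' = 1.6274
2: z(0.9750) = 1.9600, z(0.3200) = -0.4677, d' = 2.4277
Δd' = d'_1 − d'_2 = 1.6274 − 2.4277 = -0.8003
2 has the higher sensitivity.

Δd-prime = -0.800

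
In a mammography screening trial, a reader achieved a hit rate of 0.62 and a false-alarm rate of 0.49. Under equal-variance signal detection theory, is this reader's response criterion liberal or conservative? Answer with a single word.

liberal

z(H) = 0.305, z(FA) = -0.025
c = −½·(z(H) + z(FA)) = -0.140
c < 0 → liberal criterion (biased toward responding “yes”).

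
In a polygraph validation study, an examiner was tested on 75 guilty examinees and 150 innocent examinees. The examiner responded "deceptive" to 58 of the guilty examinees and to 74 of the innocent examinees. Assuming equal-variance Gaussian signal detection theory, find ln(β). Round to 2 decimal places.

H = 58/75 = 0.7733
FA = 74/150 = 0.4933
Φ⁻¹(H) = Φ⁻¹(0.7733) = 0.750
Φ⁻¹(FA) = Φ⁻¹(0.4933) = -0.017
ln β = −½·[z(H)² − z(FA)²] = −0.5 × (0.563 − 0.000) = -0.2815

ln β = -0.28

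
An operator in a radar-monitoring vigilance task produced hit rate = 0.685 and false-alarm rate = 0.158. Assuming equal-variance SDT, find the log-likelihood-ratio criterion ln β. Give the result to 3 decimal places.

z(H) = z(0.685) = 0.4817
z(FA) = z(0.158) = -1.0027
ln β = −½·[z(H)² − z(FA)²] = −0.5 × (0.2320 − 1.0054) = 0.3867

ln β = 0.387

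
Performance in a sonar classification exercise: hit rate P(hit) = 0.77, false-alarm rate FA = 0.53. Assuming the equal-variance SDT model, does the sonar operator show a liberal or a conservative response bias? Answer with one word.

z(H) = 0.739, z(FA) = 0.075
c = −½·(z(H) + z(FA)) = -0.407
c < 0 → liberal criterion (biased toward responding “yes”).

liberal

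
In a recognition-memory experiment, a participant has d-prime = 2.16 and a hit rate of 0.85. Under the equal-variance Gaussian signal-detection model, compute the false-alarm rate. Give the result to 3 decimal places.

false-alarm rate = 0.131

z(hit rate) = z(0.85) = 1.0364
z(FA) = z(H) − d' = 1.0364 − 2.16 = -1.1236
false-alarm rate = Φ(-1.1236) = 0.1306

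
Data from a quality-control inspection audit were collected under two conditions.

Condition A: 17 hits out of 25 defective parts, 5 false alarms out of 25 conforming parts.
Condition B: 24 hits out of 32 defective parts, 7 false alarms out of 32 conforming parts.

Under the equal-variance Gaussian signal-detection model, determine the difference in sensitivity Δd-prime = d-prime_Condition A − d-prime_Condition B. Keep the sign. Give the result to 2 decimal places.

Condition A: z(0.6800) = 0.468, z(0.2000) = -0.842, d' = 1.310
Condition B: z(0.7500) = 0.674, z(0.2188) = -0.776, d' = 1.450
Δd' = d'_Condition A − d'_Condition B = 1.310 − 1.450 = -0.140
Condition B has the higher sensitivity.

Δd-prime = -0.14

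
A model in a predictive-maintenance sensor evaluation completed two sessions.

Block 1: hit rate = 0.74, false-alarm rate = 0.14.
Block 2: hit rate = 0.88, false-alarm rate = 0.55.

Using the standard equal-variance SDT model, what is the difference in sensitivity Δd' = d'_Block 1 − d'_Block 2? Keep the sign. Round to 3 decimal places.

Block 1: z(0.74) = 0.6433, z(0.14) = -1.0803, d' = 1.7236
Block 2: z(0.88) = 1.1750, z(0.55) = 0.1257, d' = 1.0493
Δd' = d'_Block 1 − d'_Block 2 = 1.7236 − 1.0493 = 0.6743
Block 1 has the higher sensitivity.

Δd' = 0.674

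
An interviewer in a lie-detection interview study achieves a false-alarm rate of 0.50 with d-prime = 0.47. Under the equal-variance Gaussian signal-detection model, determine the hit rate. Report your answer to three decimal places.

z(false-alarm rate) = z(0.50) = 0.0000
z(H) = z(FA) + d' = 0.0000 + 0.47 = 0.4700
hit rate = Φ(0.4700) = 0.6808

hit rate = 0.681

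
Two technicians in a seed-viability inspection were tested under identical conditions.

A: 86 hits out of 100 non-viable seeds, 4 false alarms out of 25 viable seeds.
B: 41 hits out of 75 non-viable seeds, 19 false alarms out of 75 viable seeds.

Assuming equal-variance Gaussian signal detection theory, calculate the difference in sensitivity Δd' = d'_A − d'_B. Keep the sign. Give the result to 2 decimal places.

Δd' = 1.29

A: z(0.8600) = 1.080, z(0.1600) = -0.994, d' = 2.074
B: z(0.5467) = 0.117, z(0.2533) = -0.664, d' = 0.781
Δd' = d'_A − d'_B = 2.074 − 0.781 = 1.293
A has the higher sensitivity.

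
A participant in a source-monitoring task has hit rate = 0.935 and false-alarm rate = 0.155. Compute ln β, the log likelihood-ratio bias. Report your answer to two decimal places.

z(0.935) = 1.514, z(0.155) = -1.015
ln β = −½·[z(H)² − z(FA)²] = −0.5 × (2.292 − 1.030) = -0.631

ln β = -0.63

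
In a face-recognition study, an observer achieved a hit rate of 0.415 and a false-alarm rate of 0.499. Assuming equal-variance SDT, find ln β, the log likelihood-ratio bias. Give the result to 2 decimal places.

ln β = -0.02

z(H) = -0.215
z(FA) = -0.003
ln β = −½·[z(H)² − z(FA)²] = −0.5 × (0.046 − 0.000) = -0.023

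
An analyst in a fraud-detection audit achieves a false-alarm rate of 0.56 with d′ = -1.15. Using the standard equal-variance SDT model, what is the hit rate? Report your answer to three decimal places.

z(false-alarm rate) = z(0.56) = 0.1510
z(H) = z(FA) + d' = 0.1510 + (-1.15) = -0.9990
hit rate = Φ(-0.9990) = 0.1589

hit rate = 0.159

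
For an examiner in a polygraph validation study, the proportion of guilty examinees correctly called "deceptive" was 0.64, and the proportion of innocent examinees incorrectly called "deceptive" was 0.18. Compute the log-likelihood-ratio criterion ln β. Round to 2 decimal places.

z(H) = z(0.64) = 0.358
z(FA) = z(0.18) = -0.915
ln β = −½·[z(H)² − z(FA)²] = −0.5 × (0.128 − 0.837) = 0.3545

ln β = 0.35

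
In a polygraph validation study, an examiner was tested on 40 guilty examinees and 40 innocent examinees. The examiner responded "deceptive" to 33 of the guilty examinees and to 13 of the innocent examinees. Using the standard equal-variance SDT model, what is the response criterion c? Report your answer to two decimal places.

c = -0.24

H = 33/40 = 0.8250
FA = 13/40 = 0.3250
Φ⁻¹(H) = 0.9346
Φ⁻¹(FA) = -0.4538
c = −½·[z(H) + z(FA)] = −0.5 × (0.9346 + (-0.4538)) = -0.2404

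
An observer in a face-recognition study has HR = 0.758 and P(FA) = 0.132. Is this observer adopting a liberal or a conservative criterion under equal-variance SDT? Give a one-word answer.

conservative

z(H) = 0.700, z(FA) = -1.117
c = −½·(z(H) + z(FA)) = 0.2085
c > 0 → conservative criterion (biased toward responding “no”).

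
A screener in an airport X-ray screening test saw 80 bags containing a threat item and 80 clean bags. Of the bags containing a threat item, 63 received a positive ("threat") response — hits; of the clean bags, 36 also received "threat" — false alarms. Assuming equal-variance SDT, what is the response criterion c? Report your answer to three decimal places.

H = 63/80 = 0.7875
FA = 36/80 = 0.4500
z(H) = z(0.7875) = 0.7978
z(FA) = z(0.4500) = -0.1257
c = −½·[z(H) + z(FA)] = −0.5 × (0.7978 + (-0.1257)) = -0.33605

c = -0.336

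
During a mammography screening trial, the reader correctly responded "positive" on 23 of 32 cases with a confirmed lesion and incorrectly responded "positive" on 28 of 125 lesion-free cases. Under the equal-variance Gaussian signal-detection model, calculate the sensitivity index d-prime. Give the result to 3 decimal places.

H = 23/32 = 0.7188
FA = 28/125 = 0.2240
z(H) = z(0.7188) = 0.5793
z(FA) = z(0.2240) = -0.7588
d' = z(H) − z(FA) = 0.5793 − (-0.7588) = 1.3381

d-prime = 1.338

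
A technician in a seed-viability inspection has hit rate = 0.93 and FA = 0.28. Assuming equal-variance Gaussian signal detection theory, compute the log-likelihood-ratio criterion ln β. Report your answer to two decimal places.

z(H) = z(0.93) = 1.476
z(FA) = z(0.28) = -0.583
ln β = −½·[z(H)² − z(FA)²] = −0.5 × (2.179 − 0.340) = -0.9195

ln β = -0.92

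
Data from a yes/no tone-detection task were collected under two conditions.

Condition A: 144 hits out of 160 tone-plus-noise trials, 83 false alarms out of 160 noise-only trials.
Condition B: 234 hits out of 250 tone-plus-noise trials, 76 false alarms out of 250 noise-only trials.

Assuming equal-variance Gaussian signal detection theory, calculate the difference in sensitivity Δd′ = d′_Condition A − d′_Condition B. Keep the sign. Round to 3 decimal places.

Condition A: z(0.9000) = 1.2816, z(0.5188) = 0.0471, d' = 1.2345
Condition B: z(0.9360) = 1.5220, z(0.3040) = -0.5129, d' = 2.0349
Δd' = d'_Condition A − d'_Condition B = 1.2345 − 2.0349 = -0.8004
Condition B has the higher sensitivity.

Δd′ = -0.800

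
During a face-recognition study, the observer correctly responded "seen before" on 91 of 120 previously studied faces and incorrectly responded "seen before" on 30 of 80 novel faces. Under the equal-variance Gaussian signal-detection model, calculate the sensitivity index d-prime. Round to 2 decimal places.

H = 91/120 = 0.7583
FA = 30/80 = 0.3750
Φ⁻¹(H) = Φ⁻¹(0.7583) = 0.7008
Φ⁻¹(FA) = Φ⁻¹(0.3750) = -0.3186
d' = z(H) − z(FA) = 0.7008 − (-0.3186) = 1.0194

d-prime = 1.02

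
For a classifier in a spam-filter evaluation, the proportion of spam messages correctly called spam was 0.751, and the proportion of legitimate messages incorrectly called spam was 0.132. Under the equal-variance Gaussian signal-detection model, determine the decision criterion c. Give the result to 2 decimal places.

c = 0.22

z(H) = z(0.751) = 0.678
z(FA) = z(0.132) = -1.117
c = −½·[z(H) + z(FA)] = −0.5 × (0.678 + (-1.117)) = 0.2195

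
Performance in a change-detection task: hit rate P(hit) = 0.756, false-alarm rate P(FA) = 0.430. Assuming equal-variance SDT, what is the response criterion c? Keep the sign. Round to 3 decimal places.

c = -0.259

Φ⁻¹(H) = Φ⁻¹(0.756) = 0.6935
Φ⁻¹(FA) = Φ⁻¹(0.430) = -0.1764
c = −½·[z(H) + z(FA)] = −0.5 × (0.6935 + (-0.1764)) = -0.25855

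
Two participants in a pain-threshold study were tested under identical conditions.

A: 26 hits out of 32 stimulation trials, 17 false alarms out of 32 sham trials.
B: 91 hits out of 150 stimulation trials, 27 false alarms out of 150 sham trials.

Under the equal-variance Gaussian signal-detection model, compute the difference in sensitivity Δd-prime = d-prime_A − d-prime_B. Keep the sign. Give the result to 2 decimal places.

A: z(0.8125) = 0.887, z(0.5312) = 0.078, d' = 0.809
B: z(0.6067) = 0.271, z(0.1800) = -0.915, d' = 1.186
Δd' = d'_A − d'_B = 0.809 − 1.186 = -0.377
B has the higher sensitivity.

Δd-prime = -0.38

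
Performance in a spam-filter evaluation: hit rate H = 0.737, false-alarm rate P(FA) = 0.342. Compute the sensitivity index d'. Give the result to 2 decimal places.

z(H) = 0.6341
z(FA) = -0.4070
d' = z(H) − z(FA) = 0.6341 − (-0.4070) = 1.0411

d' = 1.04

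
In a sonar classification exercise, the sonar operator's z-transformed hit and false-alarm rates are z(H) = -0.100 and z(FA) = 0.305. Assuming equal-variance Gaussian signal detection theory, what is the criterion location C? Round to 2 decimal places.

c = −½·[z(H) + z(FA)] = −½·(-0.100 + 0.305) = -0.1025
c < 0: the sonar operator has a liberal response bias.

C = -0.10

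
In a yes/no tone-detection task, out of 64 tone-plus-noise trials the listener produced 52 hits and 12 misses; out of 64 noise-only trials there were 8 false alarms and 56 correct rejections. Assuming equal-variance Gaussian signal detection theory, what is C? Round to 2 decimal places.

H = 52/64 = 0.8125
FA = 8/64 = 0.1250
z(H) = z(0.8125) = 0.8871
z(FA) = z(0.1250) = -1.1503
c = −½·[z(H) + z(FA)] = −0.5 × (0.8871 + (-1.1503)) = 0.1316
c > 0: the listener has a conservative response bias.

C = 0.13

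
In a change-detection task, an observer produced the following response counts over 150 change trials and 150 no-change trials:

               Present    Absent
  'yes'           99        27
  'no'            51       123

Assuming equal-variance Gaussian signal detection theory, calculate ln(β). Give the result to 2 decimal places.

H = 99/150 = 0.6600
FA = 27/150 = 0.1800
Φ⁻¹(H) = Φ⁻¹(0.6600) = 0.412
Φ⁻¹(FA) = Φ⁻¹(0.1800) = -0.915
ln β = −½·[z(H)² − z(FA)²] = −0.5 × (0.170 − 0.837) = 0.3335

ln β = 0.33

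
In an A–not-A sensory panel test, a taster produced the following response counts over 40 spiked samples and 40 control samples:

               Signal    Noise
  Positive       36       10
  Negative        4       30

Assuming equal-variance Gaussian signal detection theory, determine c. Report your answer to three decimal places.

c = -0.304

H = 36/40 = 0.9000
FA = 10/40 = 0.2500
Φ⁻¹(0.9000) = 1.2816, Φ⁻¹(0.2500) = -0.6745
c = −½·[z(H) + z(FA)] = −0.5 × (1.2816 + (-0.6745)) = -0.30355
c < 0: the taster has a liberal response bias.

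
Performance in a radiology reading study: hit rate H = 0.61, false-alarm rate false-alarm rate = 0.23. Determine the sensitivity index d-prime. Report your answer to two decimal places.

d-prime = 1.02

Φ⁻¹(0.61) = 0.2793, Φ⁻¹(0.23) = -0.7388
d' = z(H) − z(FA) = 0.2793 − (-0.7388) = 1.0181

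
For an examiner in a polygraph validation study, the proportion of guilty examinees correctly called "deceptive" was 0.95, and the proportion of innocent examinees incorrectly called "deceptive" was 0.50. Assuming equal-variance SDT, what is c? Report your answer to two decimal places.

c = -0.82

Φ⁻¹(H) = 1.645
Φ⁻¹(FA) = 0.000
c = −½·[z(H) + z(FA)] = −0.5 × (1.645 + 0.000) = -0.8225
c < 0: the examiner has a liberal response bias.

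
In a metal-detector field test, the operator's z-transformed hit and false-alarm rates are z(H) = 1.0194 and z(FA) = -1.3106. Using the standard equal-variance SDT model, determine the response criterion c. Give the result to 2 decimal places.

c = −½·[z(H) + z(FA)] = −½·(1.0194 + (-1.3106)) = 0.1456

c = 0.15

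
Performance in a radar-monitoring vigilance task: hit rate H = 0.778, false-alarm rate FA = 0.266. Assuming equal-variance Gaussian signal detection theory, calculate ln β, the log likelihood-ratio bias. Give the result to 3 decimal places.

z(H) = 0.7655
z(FA) = -0.6250
ln β = −½·[z(H)² − z(FA)²] = −0.5 × (0.5860 − 0.3906) = -0.0977

ln β = -0.098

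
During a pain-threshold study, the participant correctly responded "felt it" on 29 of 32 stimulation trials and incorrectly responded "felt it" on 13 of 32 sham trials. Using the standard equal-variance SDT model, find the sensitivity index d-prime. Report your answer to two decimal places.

d-prime = 1.56

H = 29/32 = 0.9062
FA = 13/32 = 0.4062
z(H) = z(0.9062) = 1.318
z(FA) = z(0.4062) = -0.237
d' = z(H) − z(FA) = 1.318 − (-0.237) = 1.555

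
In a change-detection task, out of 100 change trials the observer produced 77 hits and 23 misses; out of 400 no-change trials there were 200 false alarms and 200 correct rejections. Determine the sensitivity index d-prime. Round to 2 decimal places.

d-prime = 0.74

H = 77/100 = 0.7700
FA = 200/400 = 0.5000
z(H) = 0.7388
z(FA) = 0.0000
d' = z(H) − z(FA) = 0.7388 − 0.0000 = 0.7388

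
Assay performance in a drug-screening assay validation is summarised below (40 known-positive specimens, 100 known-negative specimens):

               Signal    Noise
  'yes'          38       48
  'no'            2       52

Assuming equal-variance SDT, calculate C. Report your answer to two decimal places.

H = 38/40 = 0.9500
FA = 48/100 = 0.4800
Φ⁻¹(0.9500) = 1.6449, Φ⁻¹(0.4800) = -0.0502
c = −½·[z(H) + z(FA)] = −0.5 × (1.6449 + (-0.0502)) = -0.79735
c < 0: the assay has a liberal response bias.

C = -0.80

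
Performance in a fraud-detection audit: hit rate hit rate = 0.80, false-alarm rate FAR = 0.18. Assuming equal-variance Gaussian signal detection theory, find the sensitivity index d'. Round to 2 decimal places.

d' = 1.76

Φ⁻¹(0.80) = 0.842, Φ⁻¹(0.18) = -0.915
d' = z(H) − z(FA) = 0.842 − (-0.915) = 1.757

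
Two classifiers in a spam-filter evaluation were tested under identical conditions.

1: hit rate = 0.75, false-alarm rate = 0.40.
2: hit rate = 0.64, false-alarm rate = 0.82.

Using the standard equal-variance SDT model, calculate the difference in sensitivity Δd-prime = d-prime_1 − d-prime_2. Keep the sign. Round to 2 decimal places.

Δd-prime = 1.48

1: z(0.75) = 0.674, z(0.40) = -0.253, d' = 0.927
2: z(0.64) = 0.358, z(0.82) = 0.915, d' = -0.557
Δd' = d'_1 − d'_2 = 0.927 − (-0.557) = 1.484
1 has the higher sensitivity.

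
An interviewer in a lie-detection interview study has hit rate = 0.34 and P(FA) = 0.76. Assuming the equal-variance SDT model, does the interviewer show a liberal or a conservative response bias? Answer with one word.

z(H) = -0.412, z(FA) = 0.706
c = −½·(z(H) + z(FA)) = -0.147
c < 0 → liberal criterion (biased toward responding “yes”).

liberal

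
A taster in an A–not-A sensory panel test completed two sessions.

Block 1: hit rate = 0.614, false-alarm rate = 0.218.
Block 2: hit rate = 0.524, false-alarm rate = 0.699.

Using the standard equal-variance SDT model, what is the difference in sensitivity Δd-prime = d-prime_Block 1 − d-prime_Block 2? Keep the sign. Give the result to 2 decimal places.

Block 1: z(0.614) = 0.290, z(0.218) = -0.779, d' = 1.069
Block 2: z(0.524) = 0.060, z(0.699) = 0.522, d' = -0.462
Δd' = d'_Block 1 − d'_Block 2 = 1.069 − (-0.462) = 1.531
Block 1 has the higher sensitivity.

Δd-prime = 1.53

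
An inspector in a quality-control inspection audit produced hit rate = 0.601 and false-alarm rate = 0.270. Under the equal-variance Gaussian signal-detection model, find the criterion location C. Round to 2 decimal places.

C = 0.18

z(H) = z(0.601) = 0.2559
z(FA) = z(0.270) = -0.6128
c = −½·[z(H) + z(FA)] = −0.5 × (0.2559 + (-0.6128)) = 0.17845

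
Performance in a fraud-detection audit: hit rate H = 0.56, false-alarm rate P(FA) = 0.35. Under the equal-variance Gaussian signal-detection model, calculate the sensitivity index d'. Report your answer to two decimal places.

z(H) = z(0.56) = 0.151
z(FA) = z(0.35) = -0.385
d' = z(H) − z(FA) = 0.151 − (-0.385) = 0.536

d' = 0.54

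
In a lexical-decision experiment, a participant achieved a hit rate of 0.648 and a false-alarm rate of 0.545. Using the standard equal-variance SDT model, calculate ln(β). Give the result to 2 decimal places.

ln β = -0.07

z(H) = z(0.648) = 0.380
z(FA) = z(0.545) = 0.113
ln β = −½·[z(H)² − z(FA)²] = −0.5 × (0.144 − 0.013) = -0.0655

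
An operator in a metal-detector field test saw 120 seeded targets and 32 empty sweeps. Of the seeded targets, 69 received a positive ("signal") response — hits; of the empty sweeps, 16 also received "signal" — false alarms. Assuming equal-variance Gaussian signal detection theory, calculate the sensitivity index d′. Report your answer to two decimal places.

d′ = 0.19

H = 69/120 = 0.5750
FA = 16/32 = 0.5000
z(H) = 0.189
z(FA) = 0.000
d' = z(H) − z(FA) = 0.189 − 0.000 = 0.189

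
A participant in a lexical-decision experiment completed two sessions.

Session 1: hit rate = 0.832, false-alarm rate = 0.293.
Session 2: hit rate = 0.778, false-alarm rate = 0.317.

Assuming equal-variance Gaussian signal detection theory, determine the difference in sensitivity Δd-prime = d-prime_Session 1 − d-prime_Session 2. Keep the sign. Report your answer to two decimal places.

Session 1: z(0.832) = 0.962, z(0.293) = -0.545, d' = 1.507
Session 2: z(0.778) = 0.765, z(0.317) = -0.476, d' = 1.241
Δd' = d'_Session 1 − d'_Session 2 = 1.507 − 1.241 = 0.266
Session 1 has the higher sensitivity.

Δd-prime = 0.27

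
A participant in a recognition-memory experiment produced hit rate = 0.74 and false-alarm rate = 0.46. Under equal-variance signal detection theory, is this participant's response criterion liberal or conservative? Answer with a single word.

z(H) = 0.643, z(FA) = -0.100
c = −½·(z(H) + z(FA)) = -0.2715
c < 0 → liberal criterion (biased toward responding “yes”).

liberal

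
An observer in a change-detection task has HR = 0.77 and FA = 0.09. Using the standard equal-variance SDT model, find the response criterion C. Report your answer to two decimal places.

C = 0.30

z(H) = z(0.77) = 0.7388
z(FA) = z(0.09) = -1.3408
c = −½·[z(H) + z(FA)] = −0.5 × (0.7388 + (-1.3408)) = 0.3010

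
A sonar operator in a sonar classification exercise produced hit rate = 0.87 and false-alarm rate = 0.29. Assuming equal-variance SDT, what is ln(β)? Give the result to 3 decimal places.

ln β = -0.481

z(H) = z(0.87) = 1.1264
z(FA) = z(0.29) = -0.5534
ln β = −½·[z(H)² − z(FA)²] = −0.5 × (1.2688 − 0.3063) = -0.48125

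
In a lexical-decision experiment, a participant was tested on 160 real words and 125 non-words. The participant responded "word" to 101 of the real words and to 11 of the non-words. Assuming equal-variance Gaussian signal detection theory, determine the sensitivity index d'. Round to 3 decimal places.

H = 101/160 = 0.6312
FA = 11/125 = 0.0880
Φ⁻¹(0.6312) = 0.3350, Φ⁻¹(0.0880) = -1.3532
d' = z(H) − z(FA) = 0.3350 − (-1.3532) = 1.6882

d' = 1.688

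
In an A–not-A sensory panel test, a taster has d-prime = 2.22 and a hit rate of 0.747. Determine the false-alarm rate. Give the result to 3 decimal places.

z(hit rate) = z(0.747) = 0.6651
z(FA) = z(H) − d' = 0.6651 − 2.22 = -1.5549
false-alarm rate = Φ(-1.5549) = 0.0600

false-alarm rate = 0.060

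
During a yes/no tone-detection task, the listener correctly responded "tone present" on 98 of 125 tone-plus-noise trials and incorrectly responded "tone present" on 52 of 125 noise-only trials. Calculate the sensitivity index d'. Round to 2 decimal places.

d' = 1.00

H = 98/125 = 0.7840
FA = 52/125 = 0.4160
z(H) = 0.786
z(FA) = -0.212
d' = z(H) − z(FA) = 0.786 − (-0.212) = 0.998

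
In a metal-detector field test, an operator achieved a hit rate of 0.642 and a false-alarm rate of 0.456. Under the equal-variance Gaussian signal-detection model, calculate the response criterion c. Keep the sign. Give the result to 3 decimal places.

c = -0.127

Φ⁻¹(H) = Φ⁻¹(0.642) = 0.3638
Φ⁻¹(FA) = Φ⁻¹(0.456) = -0.1105
c = −½·[z(H) + z(FA)] = −0.5 × (0.3638 + (-0.1105)) = -0.12665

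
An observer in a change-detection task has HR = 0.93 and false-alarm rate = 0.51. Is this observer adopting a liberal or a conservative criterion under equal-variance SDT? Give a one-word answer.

liberal

z(H) = 1.476, z(FA) = 0.025
c = −½·(z(H) + z(FA)) = -0.7505
c < 0 → liberal criterion (biased toward responding “yes”).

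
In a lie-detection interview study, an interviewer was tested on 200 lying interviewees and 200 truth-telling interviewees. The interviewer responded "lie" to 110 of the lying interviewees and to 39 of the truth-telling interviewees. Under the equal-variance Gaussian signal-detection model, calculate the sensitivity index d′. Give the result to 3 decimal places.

d′ = 0.985

H = 110/200 = 0.5500
FA = 39/200 = 0.1950
z(0.5500) = 0.1257, z(0.1950) = -0.8596
d' = z(H) − z(FA) = 0.1257 − (-0.8596) = 0.9853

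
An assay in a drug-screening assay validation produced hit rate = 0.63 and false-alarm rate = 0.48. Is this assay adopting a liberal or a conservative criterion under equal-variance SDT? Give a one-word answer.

z(H) = 0.332, z(FA) = -0.050
c = −½·(z(H) + z(FA)) = -0.141
c < 0 → liberal criterion (biased toward responding “yes”).

liberal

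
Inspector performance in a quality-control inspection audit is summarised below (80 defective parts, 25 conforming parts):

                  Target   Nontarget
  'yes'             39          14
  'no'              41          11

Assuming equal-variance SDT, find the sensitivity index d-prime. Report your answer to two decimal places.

H = 39/80 = 0.4875
FA = 14/25 = 0.5600
Φ⁻¹(0.4875) = -0.0313, Φ⁻¹(0.5600) = 0.1510
d' = z(H) − z(FA) = -0.0313 − 0.1510 = -0.1823

d-prime = -0.18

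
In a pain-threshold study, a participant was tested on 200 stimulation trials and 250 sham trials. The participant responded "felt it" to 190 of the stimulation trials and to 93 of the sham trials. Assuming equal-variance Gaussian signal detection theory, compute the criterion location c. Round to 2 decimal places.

H = 190/200 = 0.9500
FA = 93/250 = 0.3720
Φ⁻¹(H) = 1.6449
Φ⁻¹(FA) = -0.3266
c = −½·[z(H) + z(FA)] = −0.5 × (1.6449 + (-0.3266)) = -0.65915

c = -0.66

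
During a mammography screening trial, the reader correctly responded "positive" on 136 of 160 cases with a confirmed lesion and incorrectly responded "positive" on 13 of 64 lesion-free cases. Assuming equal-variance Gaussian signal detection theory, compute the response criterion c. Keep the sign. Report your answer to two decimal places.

c = -0.10

H = 136/160 = 0.8500
FA = 13/64 = 0.2031
z(0.8500) = 1.036, z(0.2031) = -0.831
c = −½·[z(H) + z(FA)] = −0.5 × (1.036 + (-0.831)) = -0.1025
c < 0: the reader has a liberal response bias.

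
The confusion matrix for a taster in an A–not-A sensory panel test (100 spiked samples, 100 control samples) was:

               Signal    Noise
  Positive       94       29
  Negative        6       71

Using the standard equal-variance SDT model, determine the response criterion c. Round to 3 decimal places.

c = -0.501

H = 94/100 = 0.9400
FA = 29/100 = 0.2900
z(H) = z(0.9400) = 1.5548
z(FA) = z(0.2900) = -0.5534
c = −½·[z(H) + z(FA)] = −0.5 × (1.5548 + (-0.5534)) = -0.5007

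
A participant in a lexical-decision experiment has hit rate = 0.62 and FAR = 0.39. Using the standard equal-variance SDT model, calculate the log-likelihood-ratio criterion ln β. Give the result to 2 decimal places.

ln β = -0.01

z(H) = 0.305
z(FA) = -0.279
ln β = −½·[z(H)² − z(FA)²] = −0.5 × (0.093 − 0.078) = -0.0075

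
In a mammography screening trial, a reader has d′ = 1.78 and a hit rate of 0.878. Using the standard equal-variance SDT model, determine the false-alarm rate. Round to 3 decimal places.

false-alarm rate = 0.269

z(hit rate) = z(0.878) = 1.1650
z(FA) = z(H) − d' = 1.1650 − 1.78 = -0.6150
false-alarm rate = Φ(-0.6150) = 0.2693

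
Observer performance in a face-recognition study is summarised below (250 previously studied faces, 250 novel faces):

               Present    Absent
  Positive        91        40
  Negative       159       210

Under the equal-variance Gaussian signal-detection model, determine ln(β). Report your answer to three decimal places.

ln β = 0.434

H = 91/250 = 0.3640
FA = 40/250 = 0.1600
Φ⁻¹(0.3640) = -0.3478, Φ⁻¹(0.1600) = -0.9945
ln β = −½·[z(H)² − z(FA)²] = −0.5 × (0.1210 − 0.9890) = 0.4340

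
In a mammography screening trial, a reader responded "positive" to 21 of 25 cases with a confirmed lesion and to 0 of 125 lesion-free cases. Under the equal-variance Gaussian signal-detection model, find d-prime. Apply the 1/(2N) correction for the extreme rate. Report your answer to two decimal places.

The false-alarm rate is 0/125 = 0, so apply the 1/(2N) correction: FA → 1/(2·125) = 0.00400.
z(H) = z(0.84000) = 0.994
z(FA) = z(0.00400) = -2.652
d' = 0.994 − (-2.652) = 3.646

d-prime = 3.65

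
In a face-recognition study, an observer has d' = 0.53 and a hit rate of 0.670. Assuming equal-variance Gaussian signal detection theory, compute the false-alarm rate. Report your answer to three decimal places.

z(hit rate) = z(0.670) = 0.4399
z(FA) = z(H) − d' = 0.4399 − 0.53 = -0.0901
false-alarm rate = Φ(-0.0901) = 0.4641

false-alarm rate = 0.464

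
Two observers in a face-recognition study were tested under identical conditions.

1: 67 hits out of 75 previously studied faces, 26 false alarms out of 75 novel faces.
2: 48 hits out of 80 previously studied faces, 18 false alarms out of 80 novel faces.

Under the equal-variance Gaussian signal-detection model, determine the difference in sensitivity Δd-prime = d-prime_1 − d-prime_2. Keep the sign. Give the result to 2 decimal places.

Δd-prime = 0.63

1: z(0.8933) = 1.244, z(0.3467) = -0.394, d' = 1.638
2: z(0.6000) = 0.253, z(0.2250) = -0.755, d' = 1.008
Δd' = d'_1 − d'_2 = 1.638 − 1.008 = 0.630
1 has the higher sensitivity.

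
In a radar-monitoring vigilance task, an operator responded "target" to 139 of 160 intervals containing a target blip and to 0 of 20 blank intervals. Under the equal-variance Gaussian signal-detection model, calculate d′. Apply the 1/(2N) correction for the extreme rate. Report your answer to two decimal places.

The false-alarm rate is 0/20 = 0, so apply the 1/(2N) correction: FA → 1/(2·20) = 0.02500.
z(H) = z(0.86875) = 1.121
z(FA) = z(0.02500) = -1.960
d' = 1.121 − (-1.960) = 3.081

d′ = 3.08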